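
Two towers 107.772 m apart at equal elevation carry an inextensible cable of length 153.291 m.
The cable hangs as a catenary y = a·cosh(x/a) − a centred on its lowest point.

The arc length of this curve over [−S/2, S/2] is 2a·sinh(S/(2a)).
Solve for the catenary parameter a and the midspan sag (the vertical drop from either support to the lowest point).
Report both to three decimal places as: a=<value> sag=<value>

a=35.815 sag=48.785

seed: a₀ = √(S³/(24(L−S))) = √(107.772³/(24·45.519)) = 33.849865
iter 1: u=1.591912  f(a)=+6.128e+00  f'(a)=-3.436e+00  a ← 33.849865 − (+6.128e+00/-3.436e+00) = 35.633559
iter 2: u=1.512226  f(a)=+5.177e-01  f'(a)=-2.878e+00  a ← 35.633559 − (+5.177e-01/-2.878e+00) = 35.813469
iter 3: u=1.504629  f(a)=+4.448e-03  f'(a)=-2.828e+00  a ← 35.813469 − (+4.448e-03/-2.828e+00) = 35.815041
iter 4: u=1.504563  f(a)=+3.346e-07  f'(a)=-2.828e+00  a ← 35.815041 − (+3.346e-07/-2.828e+00) = 35.815041
iter 5: u=1.504563  f(a)=+2.842e-14  f'(a)=-2.828e+00  a ← 35.815041 − (+2.842e-14/-2.828e+00) = 35.815041
converged: |Δa| < 1e-12 after 5 iterations
sag = a·(cosh(S/(2a)) − 1) = 35.815041·(cosh(1.504563) − 1) = 48.785490
T_max/T_min = cosh(S/(2a)) = 2.362151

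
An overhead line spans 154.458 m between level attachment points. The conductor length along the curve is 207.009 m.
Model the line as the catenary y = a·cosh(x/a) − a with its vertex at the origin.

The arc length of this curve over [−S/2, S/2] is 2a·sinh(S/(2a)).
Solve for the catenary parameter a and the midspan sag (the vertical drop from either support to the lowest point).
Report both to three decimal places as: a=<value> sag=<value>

seed: a₀ = √(S³/(24(L−S))) = √(154.458³/(24·52.551)) = 54.052962
iter 1: u=1.428765  f(a)=+5.632e+00  f'(a)=-2.371e+00  a ← 54.052962 − (+5.632e+00/-2.371e+00) = 56.427932
iter 2: u=1.368631  f(a)=+3.925e-01  f'(a)=-2.051e+00  a ← 56.427932 − (+3.925e-01/-2.051e+00) = 56.619244
iter 3: u=1.364006  f(a)=+2.221e-03  f'(a)=-2.028e+00  a ← 56.619244 − (+2.221e-03/-2.028e+00) = 56.620339
iter 4: u=1.363980  f(a)=+7.205e-08  f'(a)=-2.028e+00  a ← 56.620339 − (+7.205e-08/-2.028e+00) = 56.620339
iter 5: u=1.363980  f(a)=+0.000e+00  f'(a)=-2.028e+00  a ← 56.620339 − (+0.000e+00/-2.028e+00) = 56.620339
converged: |Δa| < 1e-12 after 5 iterations
sag = a·(cosh(S/(2a)) − 1) = 56.620339·(cosh(1.363980) − 1) = 61.358661
T_max/T_min = cosh(S/(2a)) = 2.083686

a=56.620 sag=61.359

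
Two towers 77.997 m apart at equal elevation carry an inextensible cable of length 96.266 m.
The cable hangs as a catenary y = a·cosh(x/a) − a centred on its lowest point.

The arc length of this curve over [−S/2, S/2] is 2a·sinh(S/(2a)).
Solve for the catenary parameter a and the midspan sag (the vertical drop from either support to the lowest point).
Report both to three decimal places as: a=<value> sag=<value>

seed: a₀ = √(S³/(24(L−S))) = √(77.997³/(24·18.269)) = 32.896814
iter 1: u=1.185480  f(a)=+1.328e+00  f'(a)=-1.275e+00  a ← 32.896814 − (+1.328e+00/-1.275e+00) = 33.938164
iter 2: u=1.149105  f(a)=+6.564e-02  f'(a)=-1.152e+00  a ← 33.938164 − (+6.564e-02/-1.152e+00) = 33.995166
iter 3: u=1.147178  f(a)=+1.790e-04  f'(a)=-1.145e+00  a ← 33.995166 − (+1.790e-04/-1.145e+00) = 33.995322
iter 4: u=1.147173  f(a)=+1.338e-09  f'(a)=-1.145e+00  a ← 33.995322 − (+1.338e-09/-1.145e+00) = 33.995322
iter 5: u=1.147173  f(a)=-1.421e-14  f'(a)=-1.145e+00  a ← 33.995322 − (-1.421e-14/-1.145e+00) = 33.995322
converged: |Δa| < 1e-12 after 5 iterations
sag = a·(cosh(S/(2a)) − 1) = 33.995322·(cosh(1.147173) − 1) = 24.932325
T_max/T_min = cosh(S/(2a)) = 1.733405

a=33.995 sag=24.932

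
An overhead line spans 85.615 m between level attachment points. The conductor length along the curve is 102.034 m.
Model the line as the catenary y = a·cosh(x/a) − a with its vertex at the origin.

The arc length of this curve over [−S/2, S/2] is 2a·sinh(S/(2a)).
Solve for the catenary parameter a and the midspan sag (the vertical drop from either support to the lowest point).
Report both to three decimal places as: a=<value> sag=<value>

seed: a₀ = √(S³/(24(L−S))) = √(85.615³/(24·16.419)) = 39.906700
iter 1: u=1.072690  f(a)=+9.709e-01  f'(a)=-9.215e-01  a ← 39.906700 − (+9.709e-01/-9.215e-01) = 40.960313
iter 2: u=1.045097  f(a)=+3.978e-02  f'(a)=-8.474e-01  a ← 40.960313 − (+3.978e-02/-8.474e-01) = 41.007257
iter 3: u=1.043901  f(a)=+7.310e-05  f'(a)=-8.443e-01  a ← 41.007257 − (+7.310e-05/-8.443e-01) = 41.007343
iter 4: u=1.043898  f(a)=+2.478e-10  f'(a)=-8.443e-01  a ← 41.007343 − (+2.478e-10/-8.443e-01) = 41.007343
iter 5: u=1.043898  f(a)=+0.000e+00  f'(a)=-8.443e-01  a ← 41.007343 − (+0.000e+00/-8.443e-01) = 41.007343
converged: |Δa| < 1e-12 after 5 iterations
sag = a·(cosh(S/(2a)) − 1) = 41.007343·(cosh(1.043898) − 1) = 24.447500
T_max/T_min = cosh(S/(2a)) = 1.596174

a=41.007 sag=24.447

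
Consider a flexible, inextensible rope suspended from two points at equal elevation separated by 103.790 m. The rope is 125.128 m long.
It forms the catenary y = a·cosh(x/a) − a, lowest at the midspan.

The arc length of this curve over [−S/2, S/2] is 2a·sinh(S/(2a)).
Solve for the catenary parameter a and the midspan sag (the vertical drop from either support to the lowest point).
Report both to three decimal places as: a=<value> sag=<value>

seed: a₀ = √(S³/(24(L−S))) = √(103.790³/(24·21.338)) = 46.725159
iter 1: u=1.110644  f(a)=+1.355e+00  f'(a)=-1.031e+00  a ← 46.725159 − (+1.355e+00/-1.031e+00) = 48.039675
iter 2: u=1.080253  f(a)=+5.930e-02  f'(a)=-9.426e-01  a ← 48.039675 − (+5.930e-02/-9.426e-01) = 48.102584
iter 3: u=1.078840  f(a)=+1.250e-04  f'(a)=-9.387e-01  a ← 48.102584 − (+1.250e-04/-9.387e-01) = 48.102718
iter 4: u=1.078837  f(a)=+5.583e-10  f'(a)=-9.387e-01  a ← 48.102718 − (+5.583e-10/-9.387e-01) = 48.102718
iter 5: u=1.078837  f(a)=-2.842e-14  f'(a)=-9.387e-01  a ← 48.102718 − (-2.842e-14/-9.387e-01) = 48.102718
converged: |Δa| < 1e-12 after 5 iterations
sag = a·(cosh(S/(2a)) − 1) = 48.102718·(cosh(1.078837) − 1) = 30.815756
T_max/T_min = cosh(S/(2a)) = 1.640624

a=48.103 sag=30.816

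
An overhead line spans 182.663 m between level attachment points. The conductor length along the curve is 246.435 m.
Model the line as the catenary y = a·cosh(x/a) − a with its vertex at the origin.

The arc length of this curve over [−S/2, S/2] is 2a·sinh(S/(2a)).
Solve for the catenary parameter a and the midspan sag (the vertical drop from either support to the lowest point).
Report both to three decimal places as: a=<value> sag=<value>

a=66.174 sag=73.689

seed: a₀ = √(S³/(24(L−S))) = √(182.663³/(24·63.772)) = 63.103760
iter 1: u=1.447323  f(a)=+7.022e+00  f'(a)=-2.477e+00  a ← 63.103760 − (+7.022e+00/-2.477e+00) = 65.938196
iter 2: u=1.385108  f(a)=+5.009e-01  f'(a)=-2.136e+00  a ← 65.938196 − (+5.009e-01/-2.136e+00) = 66.172721
iter 3: u=1.380199  f(a)=+2.980e-03  f'(a)=-2.110e+00  a ← 66.172721 − (+2.980e-03/-2.110e+00) = 66.174134
iter 4: u=1.380169  f(a)=+1.069e-07  f'(a)=-2.110e+00  a ← 66.174134 − (+1.069e-07/-2.110e+00) = 66.174134
iter 5: u=1.380169  f(a)=-2.842e-14  f'(a)=-2.110e+00  a ← 66.174134 − (-2.842e-14/-2.110e+00) = 66.174134
converged: |Δa| < 1e-12 after 5 iterations
sag = a·(cosh(S/(2a)) − 1) = 66.174134·(cosh(1.380169) − 1) = 73.688543
T_max/T_min = cosh(S/(2a)) = 2.113555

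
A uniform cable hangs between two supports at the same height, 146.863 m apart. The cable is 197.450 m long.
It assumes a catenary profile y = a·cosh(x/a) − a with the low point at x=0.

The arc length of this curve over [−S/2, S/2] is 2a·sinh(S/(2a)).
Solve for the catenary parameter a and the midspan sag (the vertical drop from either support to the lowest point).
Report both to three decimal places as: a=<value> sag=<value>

a=53.533 sag=58.772

seed: a₀ = √(S³/(24(L−S))) = √(146.863³/(24·50.587)) = 51.079132
iter 1: u=1.437603  f(a)=+5.492e+00  f'(a)=-2.421e+00  a ← 51.079132 − (+5.492e+00/-2.421e+00) = 53.347226
iter 2: u=1.376482  f(a)=+3.870e-01  f'(a)=-2.091e+00  a ← 53.347226 − (+3.870e-01/-2.091e+00) = 53.532284
iter 3: u=1.371724  f(a)=+2.243e-03  f'(a)=-2.067e+00  a ← 53.532284 − (+2.243e-03/-2.067e+00) = 53.533369
iter 4: u=1.371696  f(a)=+7.636e-08  f'(a)=-2.067e+00  a ← 53.533369 − (+7.636e-08/-2.067e+00) = 53.533369
iter 5: u=1.371696  f(a)=+2.842e-14  f'(a)=-2.067e+00  a ← 53.533369 − (+2.842e-14/-2.067e+00) = 53.533369
converged: |Δa| < 1e-12 after 5 iterations
sag = a·(cosh(S/(2a)) − 1) = 53.533369·(cosh(1.371696) − 1) = 58.771783
T_max/T_min = cosh(S/(2a)) = 2.097853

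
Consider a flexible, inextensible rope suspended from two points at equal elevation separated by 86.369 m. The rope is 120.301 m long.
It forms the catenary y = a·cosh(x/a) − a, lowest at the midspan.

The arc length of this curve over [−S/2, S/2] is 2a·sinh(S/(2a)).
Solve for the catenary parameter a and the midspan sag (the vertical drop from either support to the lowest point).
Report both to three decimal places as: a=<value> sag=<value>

a=29.655 sag=37.409

seed: a₀ = √(S³/(24(L−S))) = √(86.369³/(24·33.932)) = 28.127199
iter 1: u=1.535329  f(a)=+4.231e+00  f'(a)=-3.032e+00  a ← 28.127199 − (+4.231e+00/-3.032e+00) = 29.522950
iter 2: u=1.462743  f(a)=+3.353e-01  f'(a)=-2.568e+00  a ← 29.522950 − (+3.353e-01/-2.568e+00) = 29.653515
iter 3: u=1.456303  f(a)=+2.507e-03  f'(a)=-2.530e+00  a ← 29.653515 − (+2.507e-03/-2.530e+00) = 29.654506
iter 4: u=1.456254  f(a)=+1.424e-07  f'(a)=-2.530e+00  a ← 29.654506 − (+1.424e-07/-2.530e+00) = 29.654506
iter 5: u=1.456254  f(a)=+0.000e+00  f'(a)=-2.530e+00  a ← 29.654506 − (+0.000e+00/-2.530e+00) = 29.654506
converged: |Δa| < 1e-12 after 5 iterations
sag = a·(cosh(S/(2a)) − 1) = 29.654506·(cosh(1.456254) − 1) = 37.408691
T_max/T_min = cosh(S/(2a)) = 2.261484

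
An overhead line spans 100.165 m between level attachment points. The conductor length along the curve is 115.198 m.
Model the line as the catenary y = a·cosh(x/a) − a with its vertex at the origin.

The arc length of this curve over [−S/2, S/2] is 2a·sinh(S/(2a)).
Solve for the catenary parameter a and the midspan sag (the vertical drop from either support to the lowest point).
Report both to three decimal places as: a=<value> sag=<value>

seed: a₀ = √(S³/(24(L−S))) = √(100.165³/(24·15.033)) = 52.777102
iter 1: u=0.948944  f(a)=+6.916e-01  f'(a)=-6.227e-01  a ← 52.777102 − (+6.916e-01/-6.227e-01) = 53.887751
iter 2: u=0.929386  f(a)=+2.243e-02  f'(a)=-5.829e-01  a ← 53.887751 − (+2.243e-02/-5.829e-01) = 53.926238
iter 3: u=0.928722  f(a)=+2.536e-05  f'(a)=-5.815e-01  a ← 53.926238 − (+2.536e-05/-5.815e-01) = 53.926282
iter 4: u=0.928722  f(a)=+3.250e-11  f'(a)=-5.815e-01  a ← 53.926282 − (+3.250e-11/-5.815e-01) = 53.926282
iter 5: u=0.928722  f(a)=-1.421e-14  f'(a)=-5.815e-01  a ← 53.926282 − (-1.421e-14/-5.815e-01) = 53.926282
converged: |Δa| < 1e-12 after 5 iterations
sag = a·(cosh(S/(2a)) − 1) = 53.926282·(cosh(0.928722) − 1) = 24.976751
T_max/T_min = cosh(S/(2a)) = 1.463165

a=53.926 sag=24.977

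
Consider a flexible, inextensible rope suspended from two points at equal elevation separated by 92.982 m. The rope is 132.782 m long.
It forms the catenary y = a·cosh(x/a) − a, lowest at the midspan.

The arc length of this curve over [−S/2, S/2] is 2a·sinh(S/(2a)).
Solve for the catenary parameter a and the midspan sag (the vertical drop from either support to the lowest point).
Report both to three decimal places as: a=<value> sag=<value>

a=30.715 sag=42.437

seed: a₀ = √(S³/(24(L−S))) = √(92.982³/(24·39.800)) = 29.010230
iter 1: u=1.602573  f(a)=+5.435e+00  f'(a)=-3.516e+00  a ← 29.010230 − (+5.435e+00/-3.516e+00) = 30.555788
iter 2: u=1.521512  f(a)=+4.645e-01  f'(a)=-2.939e+00  a ← 30.555788 − (+4.645e-01/-2.939e+00) = 30.713861
iter 3: u=1.513681  f(a)=+4.095e-03  f'(a)=-2.887e+00  a ← 30.713861 − (+4.095e-03/-2.887e+00) = 30.715279
iter 4: u=1.513612  f(a)=+3.243e-07  f'(a)=-2.887e+00  a ← 30.715279 − (+3.243e-07/-2.887e+00) = 30.715279
iter 5: u=1.513611  f(a)=+2.842e-14  f'(a)=-2.887e+00  a ← 30.715279 − (+2.842e-14/-2.887e+00) = 30.715279
converged: |Δa| < 1e-12 after 5 iterations
sag = a·(cosh(S/(2a)) − 1) = 30.715279·(cosh(1.513611) − 1) = 42.436571
T_max/T_min = cosh(S/(2a)) = 2.381611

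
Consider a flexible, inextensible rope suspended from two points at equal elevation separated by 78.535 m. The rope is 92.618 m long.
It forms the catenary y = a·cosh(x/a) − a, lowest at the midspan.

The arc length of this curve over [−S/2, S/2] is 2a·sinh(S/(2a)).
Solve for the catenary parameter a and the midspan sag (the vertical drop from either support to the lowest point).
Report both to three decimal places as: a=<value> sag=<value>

seed: a₀ = √(S³/(24(L−S))) = √(78.535³/(24·14.083)) = 37.856605
iter 1: u=1.037269  f(a)=+7.773e-01  f'(a)=-8.272e-01  a ← 37.856605 − (+7.773e-01/-8.272e-01) = 38.796292
iter 2: u=1.012146  f(a)=+2.988e-02  f'(a)=-7.647e-01  a ← 38.796292 − (+2.988e-02/-7.647e-01) = 38.835369
iter 3: u=1.011127  f(a)=+4.808e-05  f'(a)=-7.623e-01  a ← 38.835369 − (+4.808e-05/-7.623e-01) = 38.835433
iter 4: u=1.011126  f(a)=+1.249e-10  f'(a)=-7.622e-01  a ← 38.835433 − (+1.249e-10/-7.622e-01) = 38.835433
iter 5: u=1.011126  f(a)=+1.421e-14  f'(a)=-7.622e-01  a ← 38.835433 − (+1.421e-14/-7.622e-01) = 38.835433
converged: |Δa| < 1e-12 after 5 iterations
sag = a·(cosh(S/(2a)) − 1) = 38.835433·(cosh(1.011126) − 1) = 21.602257
T_max/T_min = cosh(S/(2a)) = 1.556251

a=38.835 sag=21.602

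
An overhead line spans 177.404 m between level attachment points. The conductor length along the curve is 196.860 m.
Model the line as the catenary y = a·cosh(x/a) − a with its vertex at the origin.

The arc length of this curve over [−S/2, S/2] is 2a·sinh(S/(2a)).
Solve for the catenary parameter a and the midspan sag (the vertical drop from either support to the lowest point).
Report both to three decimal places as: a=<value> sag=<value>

a=111.104 sag=37.330

seed: a₀ = √(S³/(24(L−S))) = √(177.404³/(24·19.456)) = 109.348470
iter 1: u=0.811186  f(a)=+6.502e-01  f'(a)=-3.798e-01  a ← 109.348470 − (+6.502e-01/-3.798e-01) = 111.060428
iter 2: u=0.798682  f(a)=+1.559e-02  f'(a)=-3.618e-01  a ← 111.060428 − (+1.559e-02/-3.618e-01) = 111.103503
iter 3: u=0.798373  f(a)=+9.441e-06  f'(a)=-3.614e-01  a ← 111.103503 − (+9.441e-06/-3.614e-01) = 111.103529
iter 4: u=0.798372  f(a)=+3.467e-12  f'(a)=-3.614e-01  a ← 111.103529 − (+3.467e-12/-3.614e-01) = 111.103529
converged: |Δa| < 1e-12 after 4 iterations
sag = a·(cosh(S/(2a)) − 1) = 111.103529·(cosh(0.798372) − 1) = 37.329820
T_max/T_min = cosh(S/(2a)) = 1.335991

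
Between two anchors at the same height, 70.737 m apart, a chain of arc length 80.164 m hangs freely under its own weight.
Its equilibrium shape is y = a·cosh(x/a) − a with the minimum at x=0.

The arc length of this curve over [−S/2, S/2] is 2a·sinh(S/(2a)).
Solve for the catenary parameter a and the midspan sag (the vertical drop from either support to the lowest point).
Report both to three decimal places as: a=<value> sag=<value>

a=40.320 sag=16.533

seed: a₀ = √(S³/(24(L−S))) = √(70.737³/(24·9.427)) = 39.552832
iter 1: u=0.894209  f(a)=+3.842e-01  f'(a)=-5.159e-01  a ← 39.552832 − (+3.842e-01/-5.159e-01) = 40.297457
iter 2: u=0.877686  f(a)=+1.112e-02  f'(a)=-4.864e-01  a ← 40.297457 − (+1.112e-02/-4.864e-01) = 40.320310
iter 3: u=0.877188  f(a)=+9.924e-06  f'(a)=-4.856e-01  a ← 40.320310 − (+9.924e-06/-4.856e-01) = 40.320331
iter 4: u=0.877188  f(a)=+7.930e-12  f'(a)=-4.856e-01  a ← 40.320331 − (+7.930e-12/-4.856e-01) = 40.320331
converged: |Δa| < 1e-12 after 4 iterations
sag = a·(cosh(S/(2a)) − 1) = 40.320331·(cosh(0.877188) − 1) = 16.532952
T_max/T_min = cosh(S/(2a)) = 1.410040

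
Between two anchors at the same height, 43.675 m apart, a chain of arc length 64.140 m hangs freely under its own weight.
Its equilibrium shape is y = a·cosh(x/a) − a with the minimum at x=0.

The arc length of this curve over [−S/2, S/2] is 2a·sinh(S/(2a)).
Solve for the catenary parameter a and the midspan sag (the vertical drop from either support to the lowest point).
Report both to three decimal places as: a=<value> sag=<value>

a=13.856 sag=21.080

seed: a₀ = √(S³/(24(L−S))) = √(43.675³/(24·20.465)) = 13.023805
iter 1: u=1.676737  f(a)=+3.077e+00  f'(a)=-4.120e+00  a ← 13.023805 − (+3.077e+00/-4.120e+00) = 13.770719
iter 2: u=1.585792  f(a)=+2.846e-01  f'(a)=-3.390e+00  a ← 13.770719 − (+2.846e-01/-3.390e+00) = 13.854660
iter 3: u=1.576185  f(a)=+2.981e-03  f'(a)=-3.319e+00  a ← 13.854660 − (+2.981e-03/-3.319e+00) = 13.855558
iter 4: u=1.576082  f(a)=+3.348e-07  f'(a)=-3.319e+00  a ← 13.855558 − (+3.348e-07/-3.319e+00) = 13.855558
iter 5: u=1.576082  f(a)=+1.421e-14  f'(a)=-3.319e+00  a ← 13.855558 − (+1.421e-14/-3.319e+00) = 13.855558
converged: |Δa| < 1e-12 after 5 iterations
sag = a·(cosh(S/(2a)) − 1) = 13.855558·(cosh(1.576082) − 1) = 21.079545
T_max/T_min = cosh(S/(2a)) = 2.521378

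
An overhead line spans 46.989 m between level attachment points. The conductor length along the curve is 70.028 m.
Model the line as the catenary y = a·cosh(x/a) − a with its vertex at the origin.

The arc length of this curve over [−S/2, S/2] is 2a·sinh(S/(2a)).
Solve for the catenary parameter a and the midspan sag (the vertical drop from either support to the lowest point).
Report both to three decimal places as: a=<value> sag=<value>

a=14.610 sag=23.330

seed: a₀ = √(S³/(24(L−S))) = √(46.989³/(24·23.039)) = 13.697991
iter 1: u=1.715179  f(a)=+3.636e+00  f'(a)=-4.463e+00  a ← 13.697991 − (+3.636e+00/-4.463e+00) = 14.512680
iter 2: u=1.618895  f(a)=+3.496e-01  f'(a)=-3.643e+00  a ← 14.512680 − (+3.496e-01/-3.643e+00) = 14.608666
iter 3: u=1.608258  f(a)=+3.992e-03  f'(a)=-3.560e+00  a ← 14.608666 − (+3.992e-03/-3.560e+00) = 14.609788
iter 4: u=1.608134  f(a)=+5.337e-07  f'(a)=-3.559e+00  a ← 14.609788 − (+5.337e-07/-3.559e+00) = 14.609788
iter 5: u=1.608134  f(a)=-1.421e-14  f'(a)=-3.559e+00  a ← 14.609788 − (-1.421e-14/-3.559e+00) = 14.609788
converged: |Δa| < 1e-12 after 5 iterations
sag = a·(cosh(S/(2a)) − 1) = 14.609788·(cosh(1.608134) − 1) = 23.329982
T_max/T_min = cosh(S/(2a)) = 2.596873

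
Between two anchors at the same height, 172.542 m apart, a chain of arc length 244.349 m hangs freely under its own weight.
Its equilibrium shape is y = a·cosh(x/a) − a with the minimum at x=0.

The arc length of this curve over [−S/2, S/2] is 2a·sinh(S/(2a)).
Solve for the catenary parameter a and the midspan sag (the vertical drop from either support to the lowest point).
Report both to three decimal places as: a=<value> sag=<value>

a=57.722 sag=77.402

seed: a₀ = √(S³/(24(L−S))) = √(172.542³/(24·71.807)) = 54.595045
iter 1: u=1.580198  f(a)=+9.517e+00  f'(a)=-3.349e+00  a ← 54.595045 − (+9.517e+00/-3.349e+00) = 57.437039
iter 2: u=1.502010  f(a)=+7.936e-01  f'(a)=-2.812e+00  a ← 57.437039 − (+7.936e-01/-2.812e+00) = 57.719319
iter 3: u=1.494664  f(a)=+6.628e-03  f'(a)=-2.765e+00  a ← 57.719319 − (+6.628e-03/-2.765e+00) = 57.721717
iter 4: u=1.494602  f(a)=+4.709e-07  f'(a)=-2.764e+00  a ← 57.721717 − (+4.709e-07/-2.764e+00) = 57.721717
iter 5: u=1.494602  f(a)=-2.842e-14  f'(a)=-2.764e+00  a ← 57.721717 − (-2.842e-14/-2.764e+00) = 57.721717
converged: |Δa| < 1e-12 after 5 iterations
sag = a·(cosh(S/(2a)) − 1) = 57.721717·(cosh(1.494602) − 1) = 77.401949
T_max/T_min = cosh(S/(2a)) = 2.340950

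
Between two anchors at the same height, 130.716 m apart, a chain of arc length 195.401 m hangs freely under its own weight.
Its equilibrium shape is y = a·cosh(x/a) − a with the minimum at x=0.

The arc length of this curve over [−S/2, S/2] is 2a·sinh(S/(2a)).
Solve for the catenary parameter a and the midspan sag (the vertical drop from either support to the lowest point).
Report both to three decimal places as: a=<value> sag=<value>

a=40.476 sag=65.277

seed: a₀ = √(S³/(24(L−S))) = √(130.716³/(24·64.685)) = 37.930251
iter 1: u=1.723110  f(a)=+1.031e+01  f'(a)=-4.537e+00  a ← 37.930251 − (+1.031e+01/-4.537e+00) = 40.202823
iter 2: u=1.625707  f(a)=+9.993e-01  f'(a)=-3.697e+00  a ← 40.202823 − (+9.993e-01/-3.697e+00) = 40.473162
iter 3: u=1.614848  f(a)=+1.161e-02  f'(a)=-3.611e+00  a ← 40.473162 − (+1.161e-02/-3.611e+00) = 40.476377
iter 4: u=1.614720  f(a)=+1.608e-06  f'(a)=-3.610e+00  a ← 40.476377 − (+1.608e-06/-3.610e+00) = 40.476378
iter 5: u=1.614720  f(a)=+5.684e-14  f'(a)=-3.610e+00  a ← 40.476378 − (+5.684e-14/-3.610e+00) = 40.476378
converged: |Δa| < 1e-12 after 5 iterations
sag = a·(cosh(S/(2a)) − 1) = 40.476378·(cosh(1.614720) − 1) = 65.276754
T_max/T_min = cosh(S/(2a)) = 2.612712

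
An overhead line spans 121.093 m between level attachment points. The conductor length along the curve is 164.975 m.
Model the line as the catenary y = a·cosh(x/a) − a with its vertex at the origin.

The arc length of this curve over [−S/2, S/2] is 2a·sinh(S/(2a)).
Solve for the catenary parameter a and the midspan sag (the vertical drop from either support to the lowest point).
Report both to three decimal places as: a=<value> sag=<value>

seed: a₀ = √(S³/(24(L−S))) = √(121.093³/(24·43.882)) = 41.061020
iter 1: u=1.474549  f(a)=+5.025e+00  f'(a)=-2.640e+00  a ← 41.061020 − (+5.025e+00/-2.640e+00) = 42.964709
iter 2: u=1.409215  f(a)=+3.706e-01  f'(a)=-2.263e+00  a ← 42.964709 − (+3.706e-01/-2.263e+00) = 43.128442
iter 3: u=1.403865  f(a)=+2.371e-03  f'(a)=-2.235e+00  a ← 43.128442 − (+2.371e-03/-2.235e+00) = 43.129503
iter 4: u=1.403830  f(a)=+9.835e-08  f'(a)=-2.234e+00  a ← 43.129503 − (+9.835e-08/-2.234e+00) = 43.129503
iter 5: u=1.403830  f(a)=+2.842e-14  f'(a)=-2.234e+00  a ← 43.129503 − (+2.842e-14/-2.234e+00) = 43.129503
converged: |Δa| < 1e-12 after 5 iterations
sag = a·(cosh(S/(2a)) − 1) = 43.129503·(cosh(1.403830) − 1) = 49.952943
T_max/T_min = cosh(S/(2a)) = 2.158208

a=43.130 sag=49.953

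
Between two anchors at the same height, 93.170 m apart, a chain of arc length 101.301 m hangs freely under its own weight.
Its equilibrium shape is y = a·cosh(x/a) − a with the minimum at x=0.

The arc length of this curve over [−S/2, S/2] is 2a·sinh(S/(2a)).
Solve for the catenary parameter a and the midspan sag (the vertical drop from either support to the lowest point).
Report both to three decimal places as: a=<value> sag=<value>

a=65.204 sag=17.361

seed: a₀ = √(S³/(24(L−S))) = √(93.170³/(24·8.131)) = 64.377861
iter 1: u=0.723618  f(a)=+2.156e-01  f'(a)=-2.661e-01  a ← 64.377861 − (+2.156e-01/-2.661e-01) = 65.187968
iter 2: u=0.714626  f(a)=+4.136e-03  f'(a)=-2.560e-01  a ← 65.187968 − (+4.136e-03/-2.560e-01) = 65.204128
iter 3: u=0.714449  f(a)=+1.589e-06  f'(a)=-2.558e-01  a ← 65.204128 − (+1.589e-06/-2.558e-01) = 65.204134
iter 4: u=0.714449  f(a)=+2.132e-13  f'(a)=-2.558e-01  a ← 65.204134 − (+2.132e-13/-2.558e-01) = 65.204134
converged: |Δa| < 1e-12 after 4 iterations
sag = a·(cosh(S/(2a)) − 1) = 65.204134·(cosh(0.714449) − 1) = 17.361308
T_max/T_min = cosh(S/(2a)) = 1.266261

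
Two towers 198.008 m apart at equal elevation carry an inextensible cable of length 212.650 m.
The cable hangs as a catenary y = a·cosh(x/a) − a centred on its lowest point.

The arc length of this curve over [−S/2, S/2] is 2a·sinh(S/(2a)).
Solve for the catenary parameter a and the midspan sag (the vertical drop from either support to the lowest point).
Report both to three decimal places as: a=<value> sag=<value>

seed: a₀ = √(S³/(24(L−S))) = √(198.008³/(24·14.642)) = 148.634040
iter 1: u=0.666092  f(a)=+3.283e-01  f'(a)=-2.059e-01  a ← 148.634040 − (+3.283e-01/-2.059e-01) = 150.228343
iter 2: u=0.659023  f(a)=+5.357e-03  f'(a)=-1.992e-01  a ← 150.228343 − (+5.357e-03/-1.992e-01) = 150.255230
iter 3: u=0.658906  f(a)=+1.479e-06  f'(a)=-1.991e-01  a ← 150.255230 − (+1.479e-06/-1.991e-01) = 150.255237
iter 4: u=0.658905  f(a)=+1.421e-13  f'(a)=-1.991e-01  a ← 150.255237 − (+1.421e-13/-1.991e-01) = 150.255237
converged: |Δa| < 1e-12 after 4 iterations
sag = a·(cosh(S/(2a)) − 1) = 150.255237·(cosh(0.658905) − 1) = 33.814429
T_max/T_min = cosh(S/(2a)) = 1.225047

a=150.255 sag=33.814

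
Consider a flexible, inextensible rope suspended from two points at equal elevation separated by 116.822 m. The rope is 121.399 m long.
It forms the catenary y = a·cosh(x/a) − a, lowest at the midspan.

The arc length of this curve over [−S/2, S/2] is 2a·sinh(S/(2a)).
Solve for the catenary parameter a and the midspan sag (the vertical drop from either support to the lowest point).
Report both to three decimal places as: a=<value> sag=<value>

a=121.175 sag=14.353

seed: a₀ = √(S³/(24(L−S))) = √(116.822³/(24·4.577)) = 120.473320
iter 1: u=0.484846  f(a)=+5.410e-02  f'(a)=-7.778e-02  a ← 120.473320 − (+5.410e-02/-7.778e-02) = 121.168817
iter 2: u=0.482063  f(a)=+4.721e-04  f'(a)=-7.643e-02  a ← 121.168817 − (+4.721e-04/-7.643e-02) = 121.174993
iter 3: u=0.482038  f(a)=+3.665e-08  f'(a)=-7.642e-02  a ← 121.174993 − (+3.665e-08/-7.642e-02) = 121.174993
iter 4: u=0.482038  f(a)=-1.421e-14  f'(a)=-7.642e-02  a ← 121.174993 − (-1.421e-14/-7.642e-02) = 121.174993
converged: |Δa| < 1e-12 after 4 iterations
sag = a·(cosh(S/(2a)) − 1) = 121.174993·(cosh(0.482038) − 1) = 14.352894
T_max/T_min = cosh(S/(2a)) = 1.118448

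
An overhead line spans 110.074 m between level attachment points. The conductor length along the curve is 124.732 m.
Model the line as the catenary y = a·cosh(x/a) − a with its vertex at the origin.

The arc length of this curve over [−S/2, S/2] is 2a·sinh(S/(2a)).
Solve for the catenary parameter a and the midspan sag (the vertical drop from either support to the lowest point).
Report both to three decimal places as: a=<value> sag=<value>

seed: a₀ = √(S³/(24(L−S))) = √(110.074³/(24·14.658)) = 61.572125
iter 1: u=0.893862  f(a)=+5.968e-01  f'(a)=-5.153e-01  a ← 61.572125 − (+5.968e-01/-5.153e-01) = 62.730442
iter 2: u=0.877357  f(a)=+1.726e-02  f'(a)=-4.859e-01  a ← 62.730442 − (+1.726e-02/-4.859e-01) = 62.765964
iter 3: u=0.876861  f(a)=+1.538e-05  f'(a)=-4.850e-01  a ← 62.765964 − (+1.538e-05/-4.850e-01) = 62.765996
iter 4: u=0.876860  f(a)=+1.226e-11  f'(a)=-4.850e-01  a ← 62.765996 − (+1.226e-11/-4.850e-01) = 62.765996
converged: |Δa| < 1e-12 after 4 iterations
sag = a·(cosh(S/(2a)) − 1) = 62.765996·(cosh(0.876860) − 1) = 25.716139
T_max/T_min = cosh(S/(2a)) = 1.409715

a=62.766 sag=25.716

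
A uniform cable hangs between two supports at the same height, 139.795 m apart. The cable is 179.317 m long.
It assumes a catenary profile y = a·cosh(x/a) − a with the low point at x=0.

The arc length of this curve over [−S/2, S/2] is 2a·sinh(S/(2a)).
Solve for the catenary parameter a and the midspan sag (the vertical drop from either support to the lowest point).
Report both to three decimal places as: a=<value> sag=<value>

a=55.810 sag=49.800

seed: a₀ = √(S³/(24(L−S))) = √(139.795³/(24·39.522)) = 53.667625
iter 1: u=1.302415  f(a)=+3.491e+00  f'(a)=-1.738e+00  a ← 53.667625 − (+3.491e+00/-1.738e+00) = 55.675707
iter 2: u=1.255440  f(a)=+2.055e-01  f'(a)=-1.539e+00  a ← 55.675707 − (+2.055e-01/-1.539e+00) = 55.809211
iter 3: u=1.252437  f(a)=+8.106e-04  f'(a)=-1.527e+00  a ← 55.809211 − (+8.106e-04/-1.527e+00) = 55.809742
iter 4: u=1.252425  f(a)=+1.272e-08  f'(a)=-1.527e+00  a ← 55.809742 − (+1.272e-08/-1.527e+00) = 55.809742
iter 5: u=1.252425  f(a)=-2.842e-14  f'(a)=-1.527e+00  a ← 55.809742 − (-2.842e-14/-1.527e+00) = 55.809742
converged: |Δa| < 1e-12 after 5 iterations
sag = a·(cosh(S/(2a)) − 1) = 55.809742·(cosh(1.252425) − 1) = 49.799793
T_max/T_min = cosh(S/(2a)) = 1.892314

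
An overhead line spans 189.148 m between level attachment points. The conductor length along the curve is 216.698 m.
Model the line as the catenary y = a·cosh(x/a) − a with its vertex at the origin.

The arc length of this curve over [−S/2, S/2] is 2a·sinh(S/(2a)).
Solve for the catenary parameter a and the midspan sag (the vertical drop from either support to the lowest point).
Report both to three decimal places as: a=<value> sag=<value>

a=103.306 sag=46.399

seed: a₀ = √(S³/(24(L−S))) = √(189.148³/(24·27.550)) = 101.166379
iter 1: u=0.934836  f(a)=+1.229e+00  f'(a)=-5.938e-01  a ← 101.166379 − (+1.229e+00/-5.938e-01) = 103.236557
iter 2: u=0.916090  f(a)=+3.874e-02  f'(a)=-5.569e-01  a ← 103.236557 − (+3.874e-02/-5.569e-01) = 103.306131
iter 3: u=0.915473  f(a)=+4.127e-05  f'(a)=-5.557e-01  a ← 103.306131 − (+4.127e-05/-5.557e-01) = 103.306206
iter 4: u=0.915473  f(a)=+4.698e-11  f'(a)=-5.557e-01  a ← 103.306206 − (+4.698e-11/-5.557e-01) = 103.306206
converged: |Δa| < 1e-12 after 4 iterations
sag = a·(cosh(S/(2a)) − 1) = 103.306206·(cosh(0.915473) − 1) = 46.399098
T_max/T_min = cosh(S/(2a)) = 1.449141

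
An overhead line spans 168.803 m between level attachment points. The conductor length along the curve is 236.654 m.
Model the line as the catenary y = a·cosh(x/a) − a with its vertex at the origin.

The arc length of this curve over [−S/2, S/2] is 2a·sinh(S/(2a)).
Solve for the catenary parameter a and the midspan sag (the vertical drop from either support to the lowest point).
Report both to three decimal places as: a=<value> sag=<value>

a=57.363 sag=74.136

seed: a₀ = √(S³/(24(L−S))) = √(168.803³/(24·67.851)) = 54.348366
iter 1: u=1.552972  f(a)=+8.668e+00  f'(a)=-3.153e+00  a ← 54.348366 − (+8.668e+00/-3.153e+00) = 57.097149
iter 2: u=1.478209  f(a)=+7.010e-01  f'(a)=-2.662e+00  a ← 57.097149 − (+7.010e-01/-2.662e+00) = 57.360471
iter 3: u=1.471423  f(a)=+5.476e-03  f'(a)=-2.621e+00  a ← 57.360471 − (+5.476e-03/-2.621e+00) = 57.362560
iter 4: u=1.471369  f(a)=+3.400e-07  f'(a)=-2.620e+00  a ← 57.362560 − (+3.400e-07/-2.620e+00) = 57.362561
iter 5: u=1.471369  f(a)=+5.684e-14  f'(a)=-2.620e+00  a ← 57.362561 − (+5.684e-14/-2.620e+00) = 57.362561
converged: |Δa| < 1e-12 after 5 iterations
sag = a·(cosh(S/(2a)) − 1) = 57.362561·(cosh(1.471369) − 1) = 74.135509
T_max/T_min = cosh(S/(2a)) = 2.292402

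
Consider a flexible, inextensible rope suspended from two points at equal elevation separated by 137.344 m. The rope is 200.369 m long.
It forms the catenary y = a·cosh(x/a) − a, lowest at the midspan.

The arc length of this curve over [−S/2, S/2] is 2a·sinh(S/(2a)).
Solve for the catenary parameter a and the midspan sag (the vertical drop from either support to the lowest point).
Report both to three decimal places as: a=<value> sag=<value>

seed: a₀ = √(S³/(24(L−S))) = √(137.344³/(24·63.025)) = 41.385908
iter 1: u=1.659309  f(a)=+9.267e+00  f'(a)=-3.971e+00  a ← 41.385908 − (+9.267e+00/-3.971e+00) = 43.719627
iter 2: u=1.570736  f(a)=+8.417e-01  f'(a)=-3.280e+00  a ← 43.719627 − (+8.417e-01/-3.280e+00) = 43.976249
iter 3: u=1.561570  f(a)=+8.474e-03  f'(a)=-3.214e+00  a ← 43.976249 − (+8.474e-03/-3.214e+00) = 43.978885
iter 4: u=1.561477  f(a)=+8.780e-07  f'(a)=-3.213e+00  a ← 43.978885 − (+8.780e-07/-3.213e+00) = 43.978885
iter 5: u=1.561477  f(a)=+0.000e+00  f'(a)=-3.213e+00  a ← 43.978885 − (+0.000e+00/-3.213e+00) = 43.978885
converged: |Δa| < 1e-12 after 5 iterations
sag = a·(cosh(S/(2a)) − 1) = 43.978885·(cosh(1.561477) − 1) = 65.433529
T_max/T_min = cosh(S/(2a)) = 2.487840

a=43.979 sag=65.434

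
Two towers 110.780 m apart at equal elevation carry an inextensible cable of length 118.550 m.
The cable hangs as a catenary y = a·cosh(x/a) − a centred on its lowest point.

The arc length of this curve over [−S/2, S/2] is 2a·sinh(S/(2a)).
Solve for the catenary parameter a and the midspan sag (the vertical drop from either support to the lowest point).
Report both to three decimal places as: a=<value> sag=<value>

a=86.268 sag=18.401

seed: a₀ = √(S³/(24(L−S))) = √(110.780³/(24·7.770)) = 85.383885
iter 1: u=0.648717  f(a)=+1.651e-01  f'(a)=-1.898e-01  a ← 85.383885 − (+1.651e-01/-1.898e-01) = 86.254075
iter 2: u=0.642173  f(a)=+2.559e-03  f'(a)=-1.839e-01  a ← 86.254075 − (+2.559e-03/-1.839e-01) = 86.267985
iter 3: u=0.642069  f(a)=+6.356e-07  f'(a)=-1.838e-01  a ← 86.267985 − (+6.356e-07/-1.838e-01) = 86.267988
iter 4: u=0.642069  f(a)=+4.263e-14  f'(a)=-1.838e-01  a ← 86.267988 − (+4.263e-14/-1.838e-01) = 86.267988
converged: |Δa| < 1e-12 after 4 iterations
sag = a·(cosh(S/(2a)) − 1) = 86.267988·(cosh(0.642069) − 1) = 18.401451
T_max/T_min = cosh(S/(2a)) = 1.213306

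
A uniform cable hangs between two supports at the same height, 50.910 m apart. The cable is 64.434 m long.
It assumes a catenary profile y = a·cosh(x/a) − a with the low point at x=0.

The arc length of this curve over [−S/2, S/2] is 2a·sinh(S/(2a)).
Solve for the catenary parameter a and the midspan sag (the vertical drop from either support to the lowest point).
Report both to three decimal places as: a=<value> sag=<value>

a=20.921 sag=17.493

seed: a₀ = √(S³/(24(L−S))) = √(50.910³/(24·13.524)) = 20.162596
iter 1: u=1.262486  f(a)=+1.120e+00  f'(a)=-1.568e+00  a ← 20.162596 − (+1.120e+00/-1.568e+00) = 20.876693
iter 2: u=1.219302  f(a)=+6.223e-02  f'(a)=-1.398e+00  a ← 20.876693 − (+6.223e-02/-1.398e+00) = 20.921207
iter 3: u=1.216708  f(a)=+2.173e-04  f'(a)=-1.388e+00  a ← 20.921207 − (+2.173e-04/-1.388e+00) = 20.921363
iter 4: u=1.216699  f(a)=+2.669e-09  f'(a)=-1.388e+00  a ← 20.921363 − (+2.669e-09/-1.388e+00) = 20.921363
iter 5: u=1.216699  f(a)=+0.000e+00  f'(a)=-1.388e+00  a ← 20.921363 − (+0.000e+00/-1.388e+00) = 20.921363
converged: |Δa| < 1e-12 after 5 iterations
sag = a·(cosh(S/(2a)) − 1) = 20.921363·(cosh(1.216699) − 1) = 17.492678
T_max/T_min = cosh(S/(2a)) = 1.836116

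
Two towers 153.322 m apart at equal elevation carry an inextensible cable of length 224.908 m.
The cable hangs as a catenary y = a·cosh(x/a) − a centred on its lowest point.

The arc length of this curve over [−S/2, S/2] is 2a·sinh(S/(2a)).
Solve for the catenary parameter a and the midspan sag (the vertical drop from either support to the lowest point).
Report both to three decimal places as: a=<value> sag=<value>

a=48.718 sag=73.836

seed: a₀ = √(S³/(24(L−S))) = √(153.322³/(24·71.586)) = 45.802274
iter 1: u=1.673738  f(a)=+1.072e+01  f'(a)=-4.094e+00  a ← 45.802274 − (+1.072e+01/-4.094e+00) = 48.421454
iter 2: u=1.583203  f(a)=+9.885e-01  f'(a)=-3.371e+00  a ← 48.421454 − (+9.885e-01/-3.371e+00) = 48.714708
iter 3: u=1.573673  f(a)=+1.029e-02  f'(a)=-3.301e+00  a ← 48.714708 − (+1.029e-02/-3.301e+00) = 48.717824
iter 4: u=1.573572  f(a)=+1.139e-06  f'(a)=-3.300e+00  a ← 48.717824 − (+1.139e-06/-3.300e+00) = 48.717825
iter 5: u=1.573572  f(a)=-2.842e-14  f'(a)=-3.300e+00  a ← 48.717825 − (-2.842e-14/-3.300e+00) = 48.717825
converged: |Δa| < 1e-12 after 5 iterations
sag = a·(cosh(S/(2a)) − 1) = 48.717825·(cosh(1.573572) − 1) = 73.835546
T_max/T_min = cosh(S/(2a)) = 2.515576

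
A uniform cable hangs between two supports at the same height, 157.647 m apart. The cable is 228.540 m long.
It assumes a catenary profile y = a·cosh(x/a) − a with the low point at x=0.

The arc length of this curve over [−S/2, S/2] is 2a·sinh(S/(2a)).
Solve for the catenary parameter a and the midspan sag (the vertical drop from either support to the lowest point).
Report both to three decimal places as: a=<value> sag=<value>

a=50.938 sag=74.171

seed: a₀ = √(S³/(24(L−S))) = √(157.647³/(24·70.893)) = 47.986742
iter 1: u=1.642610  f(a)=+1.020e+01  f'(a)=-3.833e+00  a ← 47.986742 − (+1.020e+01/-3.833e+00) = 50.648594
iter 2: u=1.556282  f(a)=+9.104e-01  f'(a)=-3.177e+00  a ← 50.648594 − (+9.104e-01/-3.177e+00) = 50.935194
iter 3: u=1.547525  f(a)=+8.819e-03  f'(a)=-3.115e+00  a ← 50.935194 − (+8.819e-03/-3.115e+00) = 50.938025
iter 4: u=1.547439  f(a)=+8.452e-07  f'(a)=-3.115e+00  a ← 50.938025 − (+8.452e-07/-3.115e+00) = 50.938025
iter 5: u=1.547439  f(a)=+0.000e+00  f'(a)=-3.115e+00  a ← 50.938025 − (+0.000e+00/-3.115e+00) = 50.938025
converged: |Δa| < 1e-12 after 5 iterations
sag = a·(cosh(S/(2a)) − 1) = 50.938025·(cosh(1.547439) − 1) = 74.171188
T_max/T_min = cosh(S/(2a)) = 2.456106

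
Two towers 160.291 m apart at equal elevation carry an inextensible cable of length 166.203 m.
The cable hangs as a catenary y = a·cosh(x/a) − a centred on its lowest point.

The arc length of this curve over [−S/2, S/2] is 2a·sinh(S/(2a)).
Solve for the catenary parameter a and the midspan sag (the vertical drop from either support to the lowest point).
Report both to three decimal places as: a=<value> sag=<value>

a=171.304 sag=19.093

seed: a₀ = √(S³/(24(L−S))) = √(160.291³/(24·5.912)) = 170.369118
iter 1: u=0.470423  f(a)=+6.576e-02  f'(a)=-7.095e-02  a ← 170.369118 − (+6.576e-02/-7.095e-02) = 171.295982
iter 2: u=0.467877  f(a)=+5.405e-04  f'(a)=-6.979e-02  a ← 171.295982 − (+5.405e-04/-6.979e-02) = 171.303727
iter 3: u=0.467856  f(a)=+3.719e-08  f'(a)=-6.978e-02  a ← 171.303727 − (+3.719e-08/-6.978e-02) = 171.303727
iter 4: u=0.467856  f(a)=-2.842e-14  f'(a)=-6.978e-02  a ← 171.303727 − (-2.842e-14/-6.978e-02) = 171.303727
converged: |Δa| < 1e-12 after 4 iterations
sag = a·(cosh(S/(2a)) − 1) = 171.303727·(cosh(0.467856) − 1) = 19.092770
T_max/T_min = cosh(S/(2a)) = 1.111456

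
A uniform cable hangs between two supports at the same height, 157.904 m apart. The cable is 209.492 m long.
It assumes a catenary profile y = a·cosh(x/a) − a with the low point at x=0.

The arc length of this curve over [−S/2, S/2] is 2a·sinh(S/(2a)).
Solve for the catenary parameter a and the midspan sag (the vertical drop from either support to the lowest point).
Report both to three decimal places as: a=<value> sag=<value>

a=58.970 sag=61.235

seed: a₀ = √(S³/(24(L−S))) = √(157.904³/(24·51.588)) = 56.390992
iter 1: u=1.400082  f(a)=+5.299e+00  f'(a)=-2.214e+00  a ← 56.390992 − (+5.299e+00/-2.214e+00) = 58.783903
iter 2: u=1.343089  f(a)=+3.559e-01  f'(a)=-1.926e+00  a ← 58.783903 − (+3.559e-01/-1.926e+00) = 58.968714
iter 3: u=1.338879  f(a)=+1.862e-03  f'(a)=-1.906e+00  a ← 58.968714 − (+1.862e-03/-1.906e+00) = 58.969691
iter 4: u=1.338857  f(a)=+5.154e-08  f'(a)=-1.906e+00  a ← 58.969691 − (+5.154e-08/-1.906e+00) = 58.969691
iter 5: u=1.338857  f(a)=+2.842e-14  f'(a)=-1.906e+00  a ← 58.969691 − (+2.842e-14/-1.906e+00) = 58.969691
converged: |Δa| < 1e-12 after 5 iterations
sag = a·(cosh(S/(2a)) − 1) = 58.969691·(cosh(1.338857) − 1) = 61.234922
T_max/T_min = cosh(S/(2a)) = 2.038413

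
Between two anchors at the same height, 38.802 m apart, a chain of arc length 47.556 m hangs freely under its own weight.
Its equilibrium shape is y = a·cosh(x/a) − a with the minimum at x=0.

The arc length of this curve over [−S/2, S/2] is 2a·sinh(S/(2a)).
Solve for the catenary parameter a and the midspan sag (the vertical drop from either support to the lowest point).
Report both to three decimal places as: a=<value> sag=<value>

a=17.213 sag=12.142

seed: a₀ = √(S³/(24(L−S))) = √(38.802³/(24·8.754)) = 16.675247
iter 1: u=1.163461  f(a)=+6.119e-01  f'(a)=-1.199e+00  a ← 16.675247 − (+6.119e-01/-1.199e+00) = 17.185582
iter 2: u=1.128911  f(a)=+2.922e-02  f'(a)=-1.087e+00  a ← 17.185582 − (+2.922e-02/-1.087e+00) = 17.212458
iter 3: u=1.127149  f(a)=+7.399e-05  f'(a)=-1.082e+00  a ← 17.212458 − (+7.399e-05/-1.082e+00) = 17.212526
iter 4: u=1.127144  f(a)=+4.771e-10  f'(a)=-1.082e+00  a ← 17.212526 − (+4.771e-10/-1.082e+00) = 17.212526
iter 5: u=1.127144  f(a)=+7.105e-15  f'(a)=-1.082e+00  a ← 17.212526 − (+7.105e-15/-1.082e+00) = 17.212526
converged: |Δa| < 1e-12 after 5 iterations
sag = a·(cosh(S/(2a)) − 1) = 17.212526·(cosh(1.127144) − 1) = 12.141593
T_max/T_min = cosh(S/(2a)) = 1.705393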